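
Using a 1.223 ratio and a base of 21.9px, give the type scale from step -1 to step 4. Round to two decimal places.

Step -1: 21.9 ÷ 1.223 = 17.91
Step 0: 21.9px
Step 1: 21.9 × 1.223 = 26.78
Step 2: 21.9 × 1.223² = 32.76
Step 3: 21.9 × 1.223³ = 40.06
Step 4: 21.9 × 1.223⁴ = 48.99

17.91px, 21.90px, 26.78px, 32.76px, 40.06px, 48.99px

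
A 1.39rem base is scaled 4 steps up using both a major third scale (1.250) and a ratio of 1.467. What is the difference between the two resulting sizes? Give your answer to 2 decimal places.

Major third: 1.39 × 1.250⁴ = 3.3936rem
At 1.467: 1.39 × 1.467⁴ = 6.4378rem
Difference: 6.4378 − 3.3936 = 3.0442rem

3.04rem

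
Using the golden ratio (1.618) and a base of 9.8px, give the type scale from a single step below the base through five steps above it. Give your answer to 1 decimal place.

Step -1: 9.8 ÷ 1.618 = 6.1
Step 0: 9.8px
Step 1: 9.8 × 1.618 = 15.9
Step 2: 9.8 × 1.618² = 25.7
Step 3: 9.8 × 1.618³ = 41.5
Step 4: 9.8 × 1.618⁴ = 67.2
Step 5: 9.8 × 1.618⁵ = 108.7

6.1px, 9.8px, 15.9px, 25.7px, 41.5px, 67.2px, 108.7px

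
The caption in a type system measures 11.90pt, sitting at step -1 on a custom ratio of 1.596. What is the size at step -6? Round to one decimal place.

Moving from step -1 to step -6 is 5 steps down, so divide by r⁵.
11.90 ÷ 1.596⁵ = 11.90 ÷ 10.35534 ≈ 1.149

1.1pt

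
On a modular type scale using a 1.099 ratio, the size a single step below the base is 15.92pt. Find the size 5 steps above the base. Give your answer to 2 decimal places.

The gap is 5 − (-1) = 6 steps, so the factor is 1.099^6.
15.92 × 1.099⁶ = 15.92 × 1.76192 ≈ 28.050

28.05pt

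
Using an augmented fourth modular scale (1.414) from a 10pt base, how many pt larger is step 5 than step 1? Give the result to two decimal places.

Step 1: 10.0 × 1.414 = 14.1400pt
Step 5: 10.0 × 1.414⁵ = 56.5258pt
Difference: 56.5258 − 14.1400 = 42.3858pt

42.39pt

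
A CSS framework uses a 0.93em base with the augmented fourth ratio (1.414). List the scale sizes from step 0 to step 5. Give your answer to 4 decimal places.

0.9300em, 1.3150em, 1.8594em, 2.6292em, 3.7178em, 5.2569em

Step 0: 0.93em
Step 1: 0.93 × 1.414 = 1.3150
Step 2: 0.93 × 1.414² = 1.8594
Step 3: 0.93 × 1.414³ = 2.6292
Step 4: 0.93 × 1.414⁴ = 3.7178
Step 5: 0.93 × 1.414⁵ = 5.2569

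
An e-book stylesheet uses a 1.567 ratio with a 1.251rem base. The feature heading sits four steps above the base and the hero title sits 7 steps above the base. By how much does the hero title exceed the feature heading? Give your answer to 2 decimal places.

Step 4: 1.251 × 1.567⁴ = 7.5428rem
Step 7: 1.251 × 1.567⁷ = 29.0229rem
Difference: 29.0229 − 7.5428 = 21.4801rem

21.48rem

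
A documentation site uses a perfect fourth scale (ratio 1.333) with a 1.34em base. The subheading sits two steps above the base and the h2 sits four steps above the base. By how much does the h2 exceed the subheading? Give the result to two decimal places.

1.85em

Step 2: 1.34 × 1.333² = 2.3810em
Step 4: 1.34 × 1.333⁴ = 4.2308em
Difference: 4.2308 − 2.3810 = 1.8498em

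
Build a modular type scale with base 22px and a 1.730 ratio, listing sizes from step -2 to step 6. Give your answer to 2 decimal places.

Step -2: 22.0 ÷ 1.730² = 7.35
Step -1: 22.0 ÷ 1.730 = 12.72
Step 0: 22px
Step 1: 22.0 × 1.730 = 38.06
Step 2: 22.0 × 1.730² = 65.84
Step 3: 22.0 × 1.730³ = 113.91
Step 4: 22.0 × 1.730⁴ = 197.06
Step 5: 22.0 × 1.730⁵ = 340.92
Step 6: 22.0 × 1.730⁶ = 589.79

7.35px, 12.72px, 22.00px, 38.06px, 65.84px, 113.91px, 197.06px, 340.92px, 589.79px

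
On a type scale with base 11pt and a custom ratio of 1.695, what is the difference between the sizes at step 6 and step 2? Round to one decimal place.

Step 2: 11.0 × 1.695² = 31.603pt
Step 6: 11.0 × 1.695⁶ = 260.862pt
Difference: 260.862 − 31.603 = 229.259pt

229.3pt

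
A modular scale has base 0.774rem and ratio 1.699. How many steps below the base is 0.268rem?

2

1.699ⁿ = 0.774 / 0.268 = 2.8881
n = ln(2.8881) / ln(1.699) = 1.0606 / 0.5300 ≈ 2.00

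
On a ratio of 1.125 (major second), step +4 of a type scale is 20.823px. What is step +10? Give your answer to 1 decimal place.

42.2px

Moving from step +4 to step +10 is 6 steps up, so multiply by r⁶.
20.823 × 1.125⁶ = 20.823 × 2.02729 ≈ 42.214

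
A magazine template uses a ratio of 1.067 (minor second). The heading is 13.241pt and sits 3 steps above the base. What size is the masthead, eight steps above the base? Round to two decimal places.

The gap is 8 − (3) = 5 steps, so the factor is 1.067^5.
13.241 × 1.067⁵ = 13.241 × 1.38300 ≈ 18.312

18.31pt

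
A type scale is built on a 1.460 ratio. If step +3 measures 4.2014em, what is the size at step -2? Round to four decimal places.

0.6333em

4.2014 ÷ 1.460⁵ = 4.2014 ÷ 6.63383 ≈ 0.6333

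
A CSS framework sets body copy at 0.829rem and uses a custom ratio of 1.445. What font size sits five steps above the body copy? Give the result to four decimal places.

5.2227rem

0.829 × 1.445⁵ = 0.829 × 6.29998 ≈ 5.2227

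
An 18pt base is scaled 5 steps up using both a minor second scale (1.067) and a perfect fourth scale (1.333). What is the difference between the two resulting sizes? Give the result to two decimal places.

50.86pt

Minor second: 18.0 × 1.067⁵ = 24.8940pt
Perfect fourth: 18.0 × 1.333⁵ = 75.7571pt
Difference: 75.7571 − 24.8940 = 50.8631pt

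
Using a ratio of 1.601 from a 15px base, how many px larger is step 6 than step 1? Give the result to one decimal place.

228.6px

Step 1: 15.0 × 1.601 = 24.015px
Step 6: 15.0 × 1.601⁶ = 252.603px
Difference: 252.603 − 24.015 = 228.588px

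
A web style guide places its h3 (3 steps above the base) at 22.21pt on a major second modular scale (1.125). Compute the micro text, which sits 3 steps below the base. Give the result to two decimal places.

10.96pt

22.21 ÷ 1.125⁶ = 22.21 ÷ 2.02729 ≈ 10.956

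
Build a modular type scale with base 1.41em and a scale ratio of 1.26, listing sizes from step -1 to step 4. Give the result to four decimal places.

Step -1: 1.41 ÷ 1.26 = 1.1190
Step 0: 1.41em
Step 1: 1.41 × 1.26 = 1.7766
Step 2: 1.41 × 1.26² = 2.2385
Step 3: 1.41 × 1.26³ = 2.8205
Step 4: 1.41 × 1.26⁴ = 3.5539

1.1190em, 1.4100em, 1.7766em, 2.2385em, 2.8205em, 3.5539em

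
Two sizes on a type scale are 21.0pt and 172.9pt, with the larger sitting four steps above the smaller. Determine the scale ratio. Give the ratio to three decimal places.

The ratio satisfies 21.0 × r⁴ = 172.9, so r = (172.9 / 21.0)^(1/4).
r = 8.2333^(1/4) ≈ 1.6939

1.694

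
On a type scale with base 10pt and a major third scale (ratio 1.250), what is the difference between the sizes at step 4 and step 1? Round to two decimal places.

11.91pt

Step 1: 10.0 × 1.250 = 12.5000pt
Step 4: 10.0 × 1.250⁴ = 24.4141pt
Difference: 24.4141 − 12.5000 = 11.9141pt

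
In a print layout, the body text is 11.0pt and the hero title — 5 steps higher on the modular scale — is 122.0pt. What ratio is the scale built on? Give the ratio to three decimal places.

1.618

The ratio satisfies 11.0 × r⁵ = 122.0, so r = (122.0 / 11.0)^(1/5).
r = 11.0909^(1/5) ≈ 1.6181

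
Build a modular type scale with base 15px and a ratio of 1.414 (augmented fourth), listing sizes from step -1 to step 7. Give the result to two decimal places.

10.61px, 15.00px, 21.21px, 29.99px, 42.41px, 59.96px, 84.79px, 119.89px, 169.53px

Step -1: 15.0 ÷ 1.414 = 10.61
Step 0: 15px
Step 1: 15.0 × 1.414 = 21.21
Step 2: 15.0 × 1.414² = 29.99
Step 3: 15.0 × 1.414³ = 42.41
Step 4: 15.0 × 1.414⁴ = 59.96
Step 5: 15.0 × 1.414⁵ = 84.79
Step 6: 15.0 × 1.414⁶ = 119.89
Step 7: 15.0 × 1.414⁷ = 169.53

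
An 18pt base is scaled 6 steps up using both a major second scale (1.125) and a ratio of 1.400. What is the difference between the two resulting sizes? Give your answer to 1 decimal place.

99.0pt

Major second: 18.0 × 1.125⁶ = 36.491pt
At 1.400: 18.0 × 1.400⁶ = 135.532pt
Difference: 135.532 − 36.491 = 99.041pt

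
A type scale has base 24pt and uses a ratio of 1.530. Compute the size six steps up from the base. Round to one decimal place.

Every step multiplies by the scale ratio.
24.0 × 1.530⁶ = 24.0 × 12.82769 ≈ 307.86

307.9pt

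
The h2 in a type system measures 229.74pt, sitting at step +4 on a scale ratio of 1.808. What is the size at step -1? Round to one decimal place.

229.74 ÷ 1.808⁵ = 229.74 ÷ 19.31933 ≈ 11.892

11.9pt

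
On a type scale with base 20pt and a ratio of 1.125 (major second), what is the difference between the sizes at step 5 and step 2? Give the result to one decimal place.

Step 2: 20.0 × 1.125² = 25.312pt
Step 5: 20.0 × 1.125⁵ = 36.041pt
Difference: 36.041 − 25.312 = 10.729pt

10.7pt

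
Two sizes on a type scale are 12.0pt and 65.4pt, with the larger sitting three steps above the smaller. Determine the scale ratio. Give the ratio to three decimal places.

1.760

r³ = 65.4 / 12.0, so r = (65.4/12.0)^(1/3).
r = 5.4500^(1/3) ≈ 1.7598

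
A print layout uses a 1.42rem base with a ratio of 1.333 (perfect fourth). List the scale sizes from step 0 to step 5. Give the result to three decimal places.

1.420rem, 1.893rem, 2.523rem, 3.363rem, 4.483rem, 5.976rem

Step 0: 1.42rem
Step 1: 1.42 × 1.333 = 1.893
Step 2: 1.42 × 1.333² = 2.523
Step 3: 1.42 × 1.333³ = 3.363
Step 4: 1.42 × 1.333⁴ = 4.483
Step 5: 1.42 × 1.333⁵ = 5.976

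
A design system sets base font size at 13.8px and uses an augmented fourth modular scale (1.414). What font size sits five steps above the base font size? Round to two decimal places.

78.01px

Each step on a modular scale multiplies by the ratio, so the size n steps from the base is base × ratioⁿ.
13.8 × 1.414⁵ = 13.8 × 5.65258 ≈ 78.01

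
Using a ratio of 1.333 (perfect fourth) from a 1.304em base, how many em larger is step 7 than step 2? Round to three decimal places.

7.435em

Step 2: 1.304 × 1.333² = 2.31706em
Step 7: 1.304 × 1.333⁷ = 9.75189em
Difference: 9.75189 − 2.31706 = 7.43483em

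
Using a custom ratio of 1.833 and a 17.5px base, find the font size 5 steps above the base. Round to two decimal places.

17.5 × 1.833⁵ = 17.5 × 20.69247 ≈ 362.12

362.12px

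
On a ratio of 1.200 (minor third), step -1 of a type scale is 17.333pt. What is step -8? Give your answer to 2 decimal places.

4.84pt

Moving from step -1 to step -8 is 7 steps down, so divide by r⁷.
17.333 ÷ 1.200⁷ = 17.333 ÷ 3.58318 ≈ 4.837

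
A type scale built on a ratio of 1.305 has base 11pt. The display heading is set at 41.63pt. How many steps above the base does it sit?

5

1.305ⁿ = 41.63 / 11 = 3.7845
n = ln(3.7845) / ln(1.305) = 1.3309 / 0.2662 ≈ 5.00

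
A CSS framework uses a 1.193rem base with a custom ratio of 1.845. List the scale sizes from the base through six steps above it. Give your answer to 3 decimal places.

Step 0: 1.193rem
Step 1: 1.193 × 1.845 = 2.201
Step 2: 1.193 × 1.845² = 4.061
Step 3: 1.193 × 1.845³ = 7.493
Step 4: 1.193 × 1.845⁴ = 13.824
Step 5: 1.193 × 1.845⁵ = 25.505
Step 6: 1.193 × 1.845⁶ = 47.056

1.193rem, 2.201rem, 4.061rem, 7.493rem, 13.824rem, 25.505rem, 47.056rem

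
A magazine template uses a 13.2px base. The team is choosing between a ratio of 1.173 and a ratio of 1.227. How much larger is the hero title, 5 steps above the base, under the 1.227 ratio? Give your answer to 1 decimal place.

7.4px

At 1.173: 13.2 × 1.173⁵ = 29.313px
At 1.227: 13.2 × 1.227⁵ = 36.711px
Difference: 36.711 − 29.313 = 7.398px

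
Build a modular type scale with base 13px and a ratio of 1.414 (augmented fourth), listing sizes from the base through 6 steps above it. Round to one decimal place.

13.0px, 18.4px, 26.0px, 36.8px, 52.0px, 73.5px, 103.9px

Step 0: 13px
Step 1: 13.0 × 1.414 = 18.4
Step 2: 13.0 × 1.414² = 26.0
Step 3: 13.0 × 1.414³ = 36.8
Step 4: 13.0 × 1.414⁴ = 52.0
Step 5: 13.0 × 1.414⁵ = 73.5
Step 6: 13.0 × 1.414⁶ = 103.9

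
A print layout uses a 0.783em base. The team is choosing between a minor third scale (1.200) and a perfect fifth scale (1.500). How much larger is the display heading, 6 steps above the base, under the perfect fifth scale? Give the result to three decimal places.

6.581em

Minor third: 0.783 × 1.200⁶ = 2.33803em
Perfect fifth: 0.783 × 1.500⁶ = 8.91886em
Difference: 8.91886 − 2.33803 = 6.58083em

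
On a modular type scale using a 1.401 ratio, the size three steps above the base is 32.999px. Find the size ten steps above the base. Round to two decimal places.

349.60px

32.999 × 1.401⁷ = 32.999 × 10.59417 ≈ 349.597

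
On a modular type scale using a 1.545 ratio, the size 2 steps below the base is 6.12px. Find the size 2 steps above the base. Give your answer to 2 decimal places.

34.87px

The gap is 2 − (-2) = 4 steps, so the factor is 1.545^4.
6.12 × 1.545⁴ = 6.12 × 5.69789 ≈ 34.871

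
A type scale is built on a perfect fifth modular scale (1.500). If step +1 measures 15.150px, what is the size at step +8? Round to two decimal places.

Moving from step +1 to step +8 is 7 steps up, so multiply by r⁷.
15.150 × 1.500⁷ = 15.150 × 17.08594 ≈ 258.852

258.85px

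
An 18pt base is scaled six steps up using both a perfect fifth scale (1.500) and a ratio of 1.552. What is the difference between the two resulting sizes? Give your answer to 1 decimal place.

46.5pt

Perfect fifth: 18.0 × 1.500⁶ = 205.031pt
At 1.552: 18.0 × 1.552⁶ = 251.549pt
Difference: 251.549 − 205.031 = 46.518pt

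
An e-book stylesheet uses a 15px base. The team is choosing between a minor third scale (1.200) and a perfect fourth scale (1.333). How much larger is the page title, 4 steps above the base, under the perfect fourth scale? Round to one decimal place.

16.3px

Minor third: 15.0 × 1.200⁴ = 31.104px
Perfect fourth: 15.0 × 1.333⁴ = 47.360px
Difference: 47.360 − 31.104 = 16.256px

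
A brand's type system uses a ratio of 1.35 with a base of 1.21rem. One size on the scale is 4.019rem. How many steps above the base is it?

4

1.35ⁿ = 4.019 / 1.21 = 3.3215
n = ln(3.3215) / ln(1.35) = 1.2004 / 0.3001 ≈ 4.00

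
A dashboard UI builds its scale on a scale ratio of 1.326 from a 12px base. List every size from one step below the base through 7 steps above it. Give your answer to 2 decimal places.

9.05px, 12.00px, 15.91px, 21.10px, 27.98px, 37.10px, 49.19px, 65.23px, 86.49px

Step -1: 12.0 ÷ 1.326 = 9.05
Step 0: 12px
Step 1: 12.0 × 1.326 = 15.91
Step 2: 12.0 × 1.326² = 21.10
Step 3: 12.0 × 1.326³ = 27.98
Step 4: 12.0 × 1.326⁴ = 37.10
Step 5: 12.0 × 1.326⁵ = 49.19
Step 6: 12.0 × 1.326⁶ = 65.23
Step 7: 12.0 × 1.326⁷ = 86.49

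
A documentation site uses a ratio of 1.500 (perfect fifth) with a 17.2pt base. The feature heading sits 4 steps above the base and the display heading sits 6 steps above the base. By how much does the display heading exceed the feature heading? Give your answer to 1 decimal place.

Step 4: 17.2 × 1.500⁴ = 87.075pt
Step 6: 17.2 × 1.500⁶ = 195.919pt
Difference: 195.919 − 87.075 = 108.844pt

108.8pt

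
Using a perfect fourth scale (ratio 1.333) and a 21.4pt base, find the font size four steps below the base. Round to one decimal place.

Every step multiplies by the scale ratio.
21.4 ÷ 1.333⁴ = 21.4 ÷ 3.15733 ≈ 6.78

6.8pt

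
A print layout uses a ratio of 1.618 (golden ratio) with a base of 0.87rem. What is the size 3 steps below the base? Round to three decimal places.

0.205rem

Every step multiplies by the scale ratio.
0.87 ÷ 1.618³ = 0.87 ÷ 4.23580 ≈ 0.205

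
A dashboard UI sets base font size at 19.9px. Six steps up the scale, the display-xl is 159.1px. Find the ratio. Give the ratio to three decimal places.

1.414

The ratio satisfies 19.9 × r⁶ = 159.1, so r = (159.1 / 19.9)^(1/6).
r = 7.9950^(1/6) ≈ 1.4141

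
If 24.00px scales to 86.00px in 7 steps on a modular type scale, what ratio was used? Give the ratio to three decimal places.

r⁷ = 86.00 / 24.00, so r = (86.00/24.00)^(1/7).
r = 3.5833^(1/7) ≈ 1.2000

1.200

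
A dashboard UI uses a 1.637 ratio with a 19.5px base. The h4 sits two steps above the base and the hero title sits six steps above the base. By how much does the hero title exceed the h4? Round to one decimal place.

323.0px

Step 2: 19.5 × 1.637² = 52.255px
Step 6: 19.5 × 1.637⁶ = 375.255px
Difference: 375.255 − 52.255 = 323.000px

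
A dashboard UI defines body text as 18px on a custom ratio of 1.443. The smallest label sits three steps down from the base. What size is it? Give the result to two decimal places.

18.0 ÷ 1.443³ = 18.0 ÷ 3.00469 ≈ 5.99

5.99px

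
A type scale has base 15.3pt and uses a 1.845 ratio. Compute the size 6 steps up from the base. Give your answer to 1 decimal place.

603.5pt

A modular type scale is a geometric sequence: sizeₙ = base × rⁿ.
15.3 × 1.845⁶ = 15.3 × 39.44375 ≈ 603.49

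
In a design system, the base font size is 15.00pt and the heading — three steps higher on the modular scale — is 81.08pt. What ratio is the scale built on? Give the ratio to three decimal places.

The ratio satisfies 15.00 × r³ = 81.08, so r = (81.08 / 15.00)^(1/3).
r = 5.4053^(1/3) ≈ 1.7550

1.755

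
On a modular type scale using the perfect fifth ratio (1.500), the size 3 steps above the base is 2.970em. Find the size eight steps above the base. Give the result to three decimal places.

2.970 × 1.500⁵ = 2.970 × 7.59375 ≈ 22.553

22.553em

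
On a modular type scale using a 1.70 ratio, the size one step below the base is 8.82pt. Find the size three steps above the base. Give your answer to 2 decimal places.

Moving from step -1 to step +3 is 4 steps up, so multiply by r⁴.
8.82 × 1.70⁴ = 8.82 × 8.35210 ≈ 73.666

73.67pt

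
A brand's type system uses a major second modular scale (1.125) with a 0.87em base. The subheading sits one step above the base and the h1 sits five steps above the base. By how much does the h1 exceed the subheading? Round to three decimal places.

Step 1: 0.87 × 1.125 = 0.97875em
Step 5: 0.87 × 1.125⁵ = 1.56777em
Difference: 1.56777 − 0.97875 = 0.58902em

0.589em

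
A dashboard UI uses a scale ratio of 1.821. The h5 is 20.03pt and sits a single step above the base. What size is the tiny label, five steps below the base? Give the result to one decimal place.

Moving from step +1 to step -5 is 6 steps down, so divide by r⁶.
20.03 ÷ 1.821⁶ = 20.03 ÷ 36.46361 ≈ 0.549

0.5pt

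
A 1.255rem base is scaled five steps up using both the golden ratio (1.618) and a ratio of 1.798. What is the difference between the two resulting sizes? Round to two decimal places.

Golden ratio: 1.255 × 1.618⁵ = 13.9167rem
At 1.798: 1.255 × 1.798⁵ = 23.5826rem
Difference: 23.5826 − 13.9167 = 9.6659rem

9.67rem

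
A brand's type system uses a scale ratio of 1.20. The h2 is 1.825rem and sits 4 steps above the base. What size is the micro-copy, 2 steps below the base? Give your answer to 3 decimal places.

The gap is -2 − (4) = -6 steps, so the factor is 1.20^-6.
1.825 ÷ 1.20⁶ = 1.825 ÷ 2.98598 ≈ 0.611

0.611rem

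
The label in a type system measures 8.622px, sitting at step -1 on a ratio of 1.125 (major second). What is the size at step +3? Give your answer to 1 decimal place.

8.622 × 1.125⁴ = 8.622 × 1.60181 ≈ 13.811

13.8px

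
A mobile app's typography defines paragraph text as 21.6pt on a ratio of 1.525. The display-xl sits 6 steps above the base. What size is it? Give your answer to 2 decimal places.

21.6 × 1.525⁶ = 21.6 × 12.57822 ≈ 271.69

271.69pt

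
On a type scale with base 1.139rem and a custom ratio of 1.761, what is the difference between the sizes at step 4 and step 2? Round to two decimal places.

7.42rem

Step 2: 1.139 × 1.761² = 3.5322rem
Step 4: 1.139 × 1.761⁴ = 10.9537rem
Difference: 10.9537 − 3.5322 = 7.4215rem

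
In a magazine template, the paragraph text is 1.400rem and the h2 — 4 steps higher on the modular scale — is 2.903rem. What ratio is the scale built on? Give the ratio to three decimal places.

1.200

r⁴ = 2.903 / 1.400, so r = (2.903/1.400)^(1/4).
r = 2.0736^(1/4) ≈ 1.2000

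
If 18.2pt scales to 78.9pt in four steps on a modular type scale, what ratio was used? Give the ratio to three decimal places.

The ratio satisfies 18.2 × r⁴ = 78.9, so r = (78.9 / 18.2)^(1/4).
r = 4.3352^(1/4) ≈ 1.4430

1.443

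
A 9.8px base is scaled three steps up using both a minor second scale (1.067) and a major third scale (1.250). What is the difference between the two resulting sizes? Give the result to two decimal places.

7.24px

Minor second: 9.8 × 1.067³ = 11.9047px
Major third: 9.8 × 1.250³ = 19.1406px
Difference: 19.1406 − 11.9047 = 7.2359px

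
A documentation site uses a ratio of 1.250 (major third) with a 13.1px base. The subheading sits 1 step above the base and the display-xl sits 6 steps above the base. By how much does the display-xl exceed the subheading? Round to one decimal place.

33.6px

Step 1: 13.1 × 1.250 = 16.375px
Step 6: 13.1 × 1.250⁶ = 49.973px
Difference: 49.973 − 16.375 = 33.598px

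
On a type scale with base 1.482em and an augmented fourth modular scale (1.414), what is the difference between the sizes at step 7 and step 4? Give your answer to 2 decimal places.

Step 4: 1.482 × 1.414⁴ = 5.9244em
Step 7: 1.482 × 1.414⁷ = 16.7492em
Difference: 16.7492 − 5.9244 = 10.8248em

10.82em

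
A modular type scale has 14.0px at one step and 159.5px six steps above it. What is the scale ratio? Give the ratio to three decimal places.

The ratio satisfies 14.0 × r⁶ = 159.5, so r = (159.5 / 14.0)^(1/6).
r = 11.3929^(1/6) ≈ 1.5000

1.500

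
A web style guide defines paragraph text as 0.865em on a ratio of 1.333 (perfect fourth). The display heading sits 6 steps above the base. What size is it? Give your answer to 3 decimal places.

4.853em

A modular type scale is a geometric sequence: sizeₙ = base × rⁿ.
0.865 × 1.333⁶ = 0.865 × 5.61023 ≈ 4.853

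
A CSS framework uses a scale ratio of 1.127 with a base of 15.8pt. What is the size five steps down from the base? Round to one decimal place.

Every step multiplies by the scale ratio.
15.8 ÷ 1.127⁵ = 15.8 ÷ 1.81811 ≈ 8.69

8.7pt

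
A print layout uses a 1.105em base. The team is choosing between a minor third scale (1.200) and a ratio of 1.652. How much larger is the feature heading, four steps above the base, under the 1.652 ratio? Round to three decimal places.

Minor third: 1.105 × 1.200⁴ = 2.29133em
At 1.652: 1.105 × 1.652⁴ = 8.23005em
Difference: 8.23005 − 2.29133 = 5.93872em

5.939em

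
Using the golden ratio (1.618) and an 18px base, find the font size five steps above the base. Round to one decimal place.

A modular type scale is a geometric sequence: sizeₙ = base × rⁿ.
18.0 × 1.618⁵ = 18.0 × 11.08901 ≈ 199.60

199.6px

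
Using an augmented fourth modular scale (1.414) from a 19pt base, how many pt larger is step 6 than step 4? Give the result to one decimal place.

Step 4: 19.0 × 1.414⁴ = 75.954pt
Step 6: 19.0 × 1.414⁶ = 151.862pt
Difference: 151.862 − 75.954 = 75.908pt

75.9pt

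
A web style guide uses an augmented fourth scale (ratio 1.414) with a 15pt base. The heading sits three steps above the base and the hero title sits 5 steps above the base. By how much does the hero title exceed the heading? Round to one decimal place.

42.4pt

Step 3: 15.0 × 1.414³ = 42.407pt
Step 5: 15.0 × 1.414⁵ = 84.789pt
Difference: 84.789 − 42.407 = 42.382pt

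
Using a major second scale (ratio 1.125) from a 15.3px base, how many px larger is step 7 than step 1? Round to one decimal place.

Step 1: 15.3 × 1.125 = 17.213px
Step 7: 15.3 × 1.125⁷ = 34.895px
Difference: 34.895 − 17.213 = 17.682px

17.7px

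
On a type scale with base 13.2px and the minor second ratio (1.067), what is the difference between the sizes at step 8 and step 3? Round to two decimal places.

Step 3: 13.2 × 1.067³ = 16.0349px
Step 8: 13.2 × 1.067⁸ = 22.1763px
Difference: 22.1763 − 16.0349 = 6.1414px

6.14px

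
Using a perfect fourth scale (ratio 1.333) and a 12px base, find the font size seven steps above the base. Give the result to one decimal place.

89.7px

A modular type scale is a geometric sequence: sizeₙ = base × rⁿ.
12.0 × 1.333⁷ = 12.0 × 7.47844 ≈ 89.74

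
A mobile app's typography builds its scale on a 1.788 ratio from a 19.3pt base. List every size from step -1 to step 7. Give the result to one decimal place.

10.8pt, 19.3pt, 34.5pt, 61.7pt, 110.3pt, 197.3pt, 352.7pt, 630.6pt, 1127.5pt

Step -1: 19.3 ÷ 1.788 = 10.8
Step 0: 19.3pt
Step 1: 19.3 × 1.788 = 34.5
Step 2: 19.3 × 1.788² = 61.7
Step 3: 19.3 × 1.788³ = 110.3
Step 4: 19.3 × 1.788⁴ = 197.3
Step 5: 19.3 × 1.788⁵ = 352.7
Step 6: 19.3 × 1.788⁶ = 630.6
Step 7: 19.3 × 1.788⁷ = 1127.5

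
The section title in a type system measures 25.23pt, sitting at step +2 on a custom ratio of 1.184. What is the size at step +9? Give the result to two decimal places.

82.30pt

25.23 × 1.184⁷ = 25.23 × 3.26183 ≈ 82.296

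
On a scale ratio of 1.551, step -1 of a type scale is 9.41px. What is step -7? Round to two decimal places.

Moving from step -1 to step -7 is 6 steps down, so divide by r⁶.
9.41 ÷ 1.551⁶ = 9.41 ÷ 13.92101 ≈ 0.676

0.68px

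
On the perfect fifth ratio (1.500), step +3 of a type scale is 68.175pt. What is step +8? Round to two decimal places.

517.70pt

Moving from step +3 to step +8 is 5 steps up, so multiply by r⁵.
68.175 × 1.500⁵ = 68.175 × 7.59375 ≈ 517.704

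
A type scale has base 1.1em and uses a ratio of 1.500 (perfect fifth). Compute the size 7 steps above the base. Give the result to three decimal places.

Every step multiplies by the scale ratio.
1.1 × 1.500⁷ = 1.1 × 17.08594 ≈ 18.795

18.795em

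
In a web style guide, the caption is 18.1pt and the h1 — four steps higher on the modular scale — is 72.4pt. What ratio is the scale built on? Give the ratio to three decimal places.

1.414

r⁴ = 72.4 / 18.1, so r = (72.4/18.1)^(1/4).
r = 4.0000^(1/4) ≈ 1.4142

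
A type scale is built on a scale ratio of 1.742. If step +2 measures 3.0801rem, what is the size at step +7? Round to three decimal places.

Moving from step +2 to step +7 is 5 steps up, so multiply by r⁵.
3.0801 × 1.742⁵ = 3.0801 × 16.04134 ≈ 49.409

49.409rem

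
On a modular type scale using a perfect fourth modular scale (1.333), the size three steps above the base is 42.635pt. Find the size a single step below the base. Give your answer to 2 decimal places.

13.50pt

42.635 ÷ 1.333⁴ = 42.635 ÷ 3.15733 ≈ 13.503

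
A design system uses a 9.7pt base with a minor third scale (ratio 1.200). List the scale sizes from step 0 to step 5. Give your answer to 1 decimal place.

9.7pt, 11.6pt, 14.0pt, 16.8pt, 20.1pt, 24.1pt

Step 0: 9.7pt
Step 1: 9.7 × 1.200 = 11.6
Step 2: 9.7 × 1.200² = 14.0
Step 3: 9.7 × 1.200³ = 16.8
Step 4: 9.7 × 1.200⁴ = 20.1
Step 5: 9.7 × 1.200⁵ = 24.1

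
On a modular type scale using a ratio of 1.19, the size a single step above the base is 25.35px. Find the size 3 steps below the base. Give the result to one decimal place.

12.6px

Moving from step +1 to step -3 is 4 steps down, so divide by r⁴.
25.35 ÷ 1.19⁴ = 25.35 ÷ 2.00534 ≈ 12.641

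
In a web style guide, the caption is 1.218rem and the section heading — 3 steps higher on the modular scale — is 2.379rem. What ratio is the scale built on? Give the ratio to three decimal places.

1.250

The ratio satisfies 1.218 × r³ = 2.379, so r = (2.379 / 1.218)^(1/3).
r = 1.9532^(1/3) ≈ 1.2500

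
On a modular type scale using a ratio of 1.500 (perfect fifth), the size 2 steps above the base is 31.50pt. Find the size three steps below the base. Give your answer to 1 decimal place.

31.50 ÷ 1.500⁵ = 31.50 ÷ 7.59375 ≈ 4.148

4.1pt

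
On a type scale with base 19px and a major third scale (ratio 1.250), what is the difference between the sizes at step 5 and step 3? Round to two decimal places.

20.87px

Step 3: 19.0 × 1.250³ = 37.1094px
Step 5: 19.0 × 1.250⁵ = 57.9834px
Difference: 57.9834 − 37.1094 = 20.8740px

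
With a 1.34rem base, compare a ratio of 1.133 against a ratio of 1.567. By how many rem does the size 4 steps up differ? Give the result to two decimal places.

At 1.133: 1.34 × 1.133⁴ = 2.2081rem
At 1.567: 1.34 × 1.567⁴ = 8.0794rem
Difference: 8.0794 − 2.2081 = 5.8713rem

5.87rem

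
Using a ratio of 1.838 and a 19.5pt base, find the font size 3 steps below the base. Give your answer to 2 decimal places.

19.5 ÷ 1.838³ = 19.5 ÷ 6.20921 ≈ 3.14

3.14pt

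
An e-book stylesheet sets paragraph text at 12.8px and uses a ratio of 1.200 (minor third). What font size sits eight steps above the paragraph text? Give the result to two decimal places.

55.04px

12.8 × 1.200⁸ = 12.8 × 4.29982 ≈ 55.04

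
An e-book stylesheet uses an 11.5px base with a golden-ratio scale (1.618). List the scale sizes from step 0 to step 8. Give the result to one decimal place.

11.5px, 18.6px, 30.1px, 48.7px, 78.8px, 127.5px, 206.3px, 333.8px, 540.2px

Step 0: 11.5px
Step 1: 11.5 × 1.618 = 18.6
Step 2: 11.5 × 1.618² = 30.1
Step 3: 11.5 × 1.618³ = 48.7
Step 4: 11.5 × 1.618⁴ = 78.8
Step 5: 11.5 × 1.618⁵ = 127.5
Step 6: 11.5 × 1.618⁶ = 206.3
Step 7: 11.5 × 1.618⁷ = 333.8
Step 8: 11.5 × 1.618⁸ = 540.2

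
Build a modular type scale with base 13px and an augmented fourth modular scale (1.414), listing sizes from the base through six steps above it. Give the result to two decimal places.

Step 0: 13px
Step 1: 13.0 × 1.414 = 18.38
Step 2: 13.0 × 1.414² = 25.99
Step 3: 13.0 × 1.414³ = 36.75
Step 4: 13.0 × 1.414⁴ = 51.97
Step 5: 13.0 × 1.414⁵ = 73.48
Step 6: 13.0 × 1.414⁶ = 103.91

13.00px, 18.38px, 25.99px, 36.75px, 51.97px, 73.48px, 103.91px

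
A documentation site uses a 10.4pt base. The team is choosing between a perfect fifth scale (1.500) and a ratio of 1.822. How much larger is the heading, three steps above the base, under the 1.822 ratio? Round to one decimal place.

27.8pt

Perfect fifth: 10.4 × 1.500³ = 35.100pt
At 1.822: 10.4 × 1.822³ = 62.904pt
Difference: 62.904 − 35.100 = 27.804pt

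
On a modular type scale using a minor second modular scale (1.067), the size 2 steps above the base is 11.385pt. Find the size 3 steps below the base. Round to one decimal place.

11.385 ÷ 1.067⁵ = 11.385 ÷ 1.38300 ≈ 8.232

8.2pt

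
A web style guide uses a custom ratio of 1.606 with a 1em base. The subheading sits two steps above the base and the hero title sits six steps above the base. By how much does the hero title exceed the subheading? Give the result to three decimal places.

14.579em

Step 2: 1.0 × 1.606² = 2.57924em
Step 6: 1.0 × 1.606⁶ = 17.15826em
Difference: 17.15826 − 2.57924 = 14.57902em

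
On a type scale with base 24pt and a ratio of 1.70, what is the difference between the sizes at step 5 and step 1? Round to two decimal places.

Step 1: 24.0 × 1.70 = 40.8000pt
Step 5: 24.0 × 1.70⁵ = 340.7657pt
Difference: 340.7657 − 40.8000 = 299.9657pt

299.97pt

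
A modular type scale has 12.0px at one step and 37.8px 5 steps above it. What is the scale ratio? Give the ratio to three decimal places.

r⁵ = 37.8 / 12.0, so r = (37.8/12.0)^(1/5).
r = 3.1500^(1/5) ≈ 1.2579

1.258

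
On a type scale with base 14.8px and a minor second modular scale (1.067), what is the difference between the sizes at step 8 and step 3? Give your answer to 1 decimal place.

6.9px

Step 3: 14.8 × 1.067³ = 17.979px
Step 8: 14.8 × 1.067⁸ = 24.864px
Difference: 24.864 − 17.979 = 6.885px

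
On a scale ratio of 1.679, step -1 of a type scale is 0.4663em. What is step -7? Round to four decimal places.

0.4663 ÷ 1.679⁶ = 0.4663 ÷ 22.40290 ≈ 0.0208

0.0208em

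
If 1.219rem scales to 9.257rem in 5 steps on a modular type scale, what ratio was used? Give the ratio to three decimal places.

1.500

r⁵ = 9.257 / 1.219, so r = (9.257/1.219)^(1/5).
r = 7.5939^(1/5) ≈ 1.5000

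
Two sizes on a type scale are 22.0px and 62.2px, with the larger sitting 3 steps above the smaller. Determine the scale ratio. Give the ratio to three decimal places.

1.414

r³ = 62.2 / 22.0, so r = (62.2/22.0)^(1/3).
r = 2.8273^(1/3) ≈ 1.4140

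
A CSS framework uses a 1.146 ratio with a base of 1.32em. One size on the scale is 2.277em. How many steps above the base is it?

1.146ⁿ = 2.277 / 1.32 = 1.7250
n = ln(1.7250) / ln(1.146) = 0.5452 / 0.1363 ≈ 4.00

4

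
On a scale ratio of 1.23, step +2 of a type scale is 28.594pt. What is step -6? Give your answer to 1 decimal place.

5.5pt

Moving from step +2 to step -6 is 8 steps down, so divide by r⁸.
28.594 ÷ 1.23⁸ = 28.594 ÷ 5.23891 ≈ 5.458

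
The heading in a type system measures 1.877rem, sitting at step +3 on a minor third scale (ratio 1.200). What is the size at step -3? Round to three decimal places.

0.629rem

The gap is -3 − (3) = -6 steps, so the factor is 1.200^-6.
1.877 ÷ 1.200⁶ = 1.877 ÷ 2.98598 ≈ 0.629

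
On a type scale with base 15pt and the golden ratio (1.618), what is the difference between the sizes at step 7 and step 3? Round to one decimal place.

371.9pt

Step 3: 15.0 × 1.618³ = 63.537pt
Step 7: 15.0 × 1.618⁷ = 435.453pt
Difference: 435.453 − 63.537 = 371.916pt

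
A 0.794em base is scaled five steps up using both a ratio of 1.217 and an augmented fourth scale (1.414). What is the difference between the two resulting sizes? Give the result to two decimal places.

At 1.217: 0.794 × 1.217⁵ = 2.1197em
Augmented fourth: 0.794 × 1.414⁵ = 4.4882em
Difference: 4.4882 − 2.1197 = 2.3685em

2.37em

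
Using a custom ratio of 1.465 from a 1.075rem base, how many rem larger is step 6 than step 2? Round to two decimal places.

8.32rem

Step 2: 1.075 × 1.465² = 2.3072rem
Step 6: 1.075 × 1.465⁶ = 10.6276rem
Difference: 10.6276 − 2.3072 = 8.3204rem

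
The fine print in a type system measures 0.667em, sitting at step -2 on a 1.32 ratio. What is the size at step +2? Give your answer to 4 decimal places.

Moving from step -2 to step +2 is 4 steps up, so multiply by r⁴.
0.667 × 1.32⁴ = 0.667 × 3.03596 ≈ 2.0250

2.0250em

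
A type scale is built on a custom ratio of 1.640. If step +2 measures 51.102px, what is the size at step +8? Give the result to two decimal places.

The gap is 8 − (2) = 6 steps, so the factor is 1.640^6.
51.102 × 1.640⁶ = 51.102 × 19.45643 ≈ 994.262

994.26px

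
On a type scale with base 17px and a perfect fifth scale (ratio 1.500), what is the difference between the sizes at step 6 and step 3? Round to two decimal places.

136.27px

Step 3: 17.0 × 1.500³ = 57.3750px
Step 6: 17.0 × 1.500⁶ = 193.6406px
Difference: 193.6406 − 57.3750 = 136.2656px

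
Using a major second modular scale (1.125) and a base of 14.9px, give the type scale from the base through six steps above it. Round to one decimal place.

14.9px, 16.8px, 18.9px, 21.2px, 23.9px, 26.9px, 30.2px

Step 0: 14.9px
Step 1: 14.9 × 1.125 = 16.8
Step 2: 14.9 × 1.125² = 18.9
Step 3: 14.9 × 1.125³ = 21.2
Step 4: 14.9 × 1.125⁴ = 23.9
Step 5: 14.9 × 1.125⁵ = 26.9
Step 6: 14.9 × 1.125⁶ = 30.2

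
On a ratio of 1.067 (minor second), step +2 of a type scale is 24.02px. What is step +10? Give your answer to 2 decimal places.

40.35px

24.02 × 1.067⁸ = 24.02 × 1.68002 ≈ 40.354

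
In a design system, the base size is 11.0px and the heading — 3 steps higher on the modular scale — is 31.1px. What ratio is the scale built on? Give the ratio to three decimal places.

r³ = 31.1 / 11.0, so r = (31.1/11.0)^(1/3).
r = 2.8273^(1/3) ≈ 1.4140

1.414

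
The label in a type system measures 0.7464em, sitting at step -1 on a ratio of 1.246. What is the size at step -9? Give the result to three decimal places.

0.128em

0.7464 ÷ 1.246⁸ = 0.7464 ÷ 5.80957 ≈ 0.128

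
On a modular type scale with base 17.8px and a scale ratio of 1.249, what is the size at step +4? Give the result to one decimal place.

Each step on a modular scale multiplies by the ratio, so the size n steps from the base is base × ratioⁿ.
17.8 × 1.249⁴ = 17.8 × 2.43360 ≈ 43.32

43.3px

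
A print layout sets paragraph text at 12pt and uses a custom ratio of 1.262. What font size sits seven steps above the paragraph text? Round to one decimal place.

12.0 × 1.262⁷ = 12.0 × 5.09818 ≈ 61.18

61.2pt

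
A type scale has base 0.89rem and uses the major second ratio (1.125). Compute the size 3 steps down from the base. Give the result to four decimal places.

Every step multiplies by the scale ratio.
0.89 ÷ 1.125³ = 0.89 ÷ 1.42383 ≈ 0.6251

0.6251rem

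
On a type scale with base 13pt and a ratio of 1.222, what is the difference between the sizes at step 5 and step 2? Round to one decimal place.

Step 2: 13.0 × 1.222² = 19.413pt
Step 5: 13.0 × 1.222⁵ = 35.424pt
Difference: 35.424 − 19.413 = 16.011pt

16.0pt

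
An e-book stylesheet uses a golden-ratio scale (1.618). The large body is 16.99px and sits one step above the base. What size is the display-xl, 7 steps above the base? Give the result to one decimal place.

304.8px

16.99 × 1.618⁶ = 16.99 × 17.94201 ≈ 304.835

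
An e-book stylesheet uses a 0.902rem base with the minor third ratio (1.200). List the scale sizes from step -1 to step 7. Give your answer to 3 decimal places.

0.752rem, 0.902rem, 1.082rem, 1.299rem, 1.559rem, 1.870rem, 2.244rem, 2.693rem, 3.232rem

Step -1: 0.902 ÷ 1.200 = 0.752
Step 0: 0.902rem
Step 1: 0.902 × 1.200 = 1.082
Step 2: 0.902 × 1.200² = 1.299
Step 3: 0.902 × 1.200³ = 1.559
Step 4: 0.902 × 1.200⁴ = 1.870
Step 5: 0.902 × 1.200⁵ = 2.244
Step 6: 0.902 × 1.200⁶ = 2.693
Step 7: 0.902 × 1.200⁷ = 3.232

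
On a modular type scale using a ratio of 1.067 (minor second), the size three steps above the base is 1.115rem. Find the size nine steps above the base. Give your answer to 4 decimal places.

1.6454rem

Moving from step +3 to step +9 is 6 steps up, so multiply by r⁶.
1.115 × 1.067⁶ = 1.115 × 1.47566 ≈ 1.6454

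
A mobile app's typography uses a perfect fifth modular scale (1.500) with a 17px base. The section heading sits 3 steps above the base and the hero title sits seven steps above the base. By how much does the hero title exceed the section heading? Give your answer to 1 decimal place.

233.1px

Step 3: 17.0 × 1.500³ = 57.375px
Step 7: 17.0 × 1.500⁷ = 290.461px
Difference: 290.461 − 57.375 = 233.086px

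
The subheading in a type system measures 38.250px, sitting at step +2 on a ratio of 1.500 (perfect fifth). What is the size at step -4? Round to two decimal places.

38.250 ÷ 1.500⁶ = 38.250 ÷ 11.39062 ≈ 3.358

3.36px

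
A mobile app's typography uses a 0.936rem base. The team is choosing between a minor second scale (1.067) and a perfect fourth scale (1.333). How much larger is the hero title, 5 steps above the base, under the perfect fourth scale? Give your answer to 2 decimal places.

Minor second: 0.936 × 1.067⁵ = 1.2945rem
Perfect fourth: 0.936 × 1.333⁵ = 3.9394rem
Difference: 3.9394 − 1.2945 = 2.6449rem

2.64rem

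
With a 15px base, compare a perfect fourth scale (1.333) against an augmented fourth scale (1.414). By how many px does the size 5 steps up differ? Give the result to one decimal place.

21.7px

Perfect fourth: 15.0 × 1.333⁵ = 63.131px
Augmented fourth: 15.0 × 1.414⁵ = 84.789px
Difference: 84.789 − 63.131 = 21.658px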